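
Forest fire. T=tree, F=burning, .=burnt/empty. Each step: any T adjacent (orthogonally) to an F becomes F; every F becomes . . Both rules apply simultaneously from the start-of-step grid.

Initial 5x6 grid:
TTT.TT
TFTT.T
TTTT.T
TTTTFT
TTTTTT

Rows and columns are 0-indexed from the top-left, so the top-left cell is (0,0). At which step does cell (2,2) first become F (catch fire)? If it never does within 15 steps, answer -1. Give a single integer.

Step 1: cell (2,2)='T' (+7 fires, +2 burnt)
Step 2: cell (2,2)='F' (+11 fires, +7 burnt)
  -> target ignites at step 2
Step 3: cell (2,2)='.' (+4 fires, +11 burnt)
Step 4: cell (2,2)='.' (+2 fires, +4 burnt)
Step 5: cell (2,2)='.' (+1 fires, +2 burnt)
Step 6: cell (2,2)='.' (+0 fires, +1 burnt)
  fire out at step 6

2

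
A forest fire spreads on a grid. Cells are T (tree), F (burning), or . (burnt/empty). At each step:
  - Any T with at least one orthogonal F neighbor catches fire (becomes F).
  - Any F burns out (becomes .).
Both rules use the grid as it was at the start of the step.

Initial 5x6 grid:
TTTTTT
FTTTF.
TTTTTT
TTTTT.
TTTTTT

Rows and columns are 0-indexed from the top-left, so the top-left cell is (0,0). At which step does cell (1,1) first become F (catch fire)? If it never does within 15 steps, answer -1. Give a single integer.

Step 1: cell (1,1)='F' (+6 fires, +2 burnt)
  -> target ignites at step 1
Step 2: cell (1,1)='.' (+9 fires, +6 burnt)
Step 3: cell (1,1)='.' (+6 fires, +9 burnt)
Step 4: cell (1,1)='.' (+4 fires, +6 burnt)
Step 5: cell (1,1)='.' (+1 fires, +4 burnt)
Step 6: cell (1,1)='.' (+0 fires, +1 burnt)
  fire out at step 6

1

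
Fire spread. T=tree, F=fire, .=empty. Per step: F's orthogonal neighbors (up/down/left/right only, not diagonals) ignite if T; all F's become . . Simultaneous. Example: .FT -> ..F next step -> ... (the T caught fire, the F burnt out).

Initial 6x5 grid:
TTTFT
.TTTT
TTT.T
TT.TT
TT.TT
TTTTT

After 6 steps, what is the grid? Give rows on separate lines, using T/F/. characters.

Step 1: 3 trees catch fire, 1 burn out
  TTF.F
  .TTFT
  TTT.T
  TT.TT
  TT.TT
  TTTTT
Step 2: 3 trees catch fire, 3 burn out
  TF...
  .TF.F
  TTT.T
  TT.TT
  TT.TT
  TTTTT
Step 3: 4 trees catch fire, 3 burn out
  F....
  .F...
  TTF.F
  TT.TT
  TT.TT
  TTTTT
Step 4: 2 trees catch fire, 4 burn out
  .....
  .....
  TF...
  TT.TF
  TT.TT
  TTTTT
Step 5: 4 trees catch fire, 2 burn out
  .....
  .....
  F....
  TF.F.
  TT.TF
  TTTTT
Step 6: 4 trees catch fire, 4 burn out
  .....
  .....
  .....
  F....
  TF.F.
  TTTTF

.....
.....
.....
F....
TF.F.
TTTTF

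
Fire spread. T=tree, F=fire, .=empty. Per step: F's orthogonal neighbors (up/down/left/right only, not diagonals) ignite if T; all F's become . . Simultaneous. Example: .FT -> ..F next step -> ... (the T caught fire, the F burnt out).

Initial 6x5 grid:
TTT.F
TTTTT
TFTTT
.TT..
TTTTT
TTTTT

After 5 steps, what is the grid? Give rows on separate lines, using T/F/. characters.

Step 1: 5 trees catch fire, 2 burn out
  TTT..
  TFTTF
  F.FTT
  .FT..
  TTTTT
  TTTTT
Step 2: 8 trees catch fire, 5 burn out
  TFT..
  F.FF.
  ...FF
  ..F..
  TFTTT
  TTTTT
Step 3: 5 trees catch fire, 8 burn out
  F.F..
  .....
  .....
  .....
  F.FTT
  TFTTT
Step 4: 3 trees catch fire, 5 burn out
  .....
  .....
  .....
  .....
  ...FT
  F.FTT
Step 5: 2 trees catch fire, 3 burn out
  .....
  .....
  .....
  .....
  ....F
  ...FT

.....
.....
.....
.....
....F
...FT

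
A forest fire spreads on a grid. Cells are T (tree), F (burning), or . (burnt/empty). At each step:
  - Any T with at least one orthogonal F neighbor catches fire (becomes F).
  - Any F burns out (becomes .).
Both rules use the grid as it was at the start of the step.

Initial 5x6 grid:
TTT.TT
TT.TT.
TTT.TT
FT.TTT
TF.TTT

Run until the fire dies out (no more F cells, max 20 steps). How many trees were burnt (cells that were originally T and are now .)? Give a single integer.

Step 1: +3 fires, +2 burnt (F count now 3)
Step 2: +2 fires, +3 burnt (F count now 2)
Step 3: +3 fires, +2 burnt (F count now 3)
Step 4: +1 fires, +3 burnt (F count now 1)
Step 5: +1 fires, +1 burnt (F count now 1)
Step 6: +0 fires, +1 burnt (F count now 0)
Fire out after step 6
Initially T: 22, now '.': 18
Total burnt (originally-T cells now '.'): 10

Answer: 10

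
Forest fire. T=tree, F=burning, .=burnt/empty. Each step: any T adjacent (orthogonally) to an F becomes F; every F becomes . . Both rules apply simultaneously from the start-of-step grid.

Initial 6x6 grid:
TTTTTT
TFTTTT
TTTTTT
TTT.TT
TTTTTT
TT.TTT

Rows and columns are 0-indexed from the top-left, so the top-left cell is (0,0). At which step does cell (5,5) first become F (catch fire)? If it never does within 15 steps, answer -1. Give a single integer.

Step 1: cell (5,5)='T' (+4 fires, +1 burnt)
Step 2: cell (5,5)='T' (+6 fires, +4 burnt)
Step 3: cell (5,5)='T' (+6 fires, +6 burnt)
Step 4: cell (5,5)='T' (+6 fires, +6 burnt)
Step 5: cell (5,5)='T' (+5 fires, +6 burnt)
Step 6: cell (5,5)='T' (+3 fires, +5 burnt)
Step 7: cell (5,5)='T' (+2 fires, +3 burnt)
Step 8: cell (5,5)='F' (+1 fires, +2 burnt)
  -> target ignites at step 8
Step 9: cell (5,5)='.' (+0 fires, +1 burnt)
  fire out at step 9

8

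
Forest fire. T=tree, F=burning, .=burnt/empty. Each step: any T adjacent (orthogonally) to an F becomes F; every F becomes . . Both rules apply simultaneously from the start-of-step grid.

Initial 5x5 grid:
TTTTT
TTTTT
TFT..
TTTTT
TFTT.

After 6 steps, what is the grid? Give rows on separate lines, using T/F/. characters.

Step 1: 6 trees catch fire, 2 burn out
  TTTTT
  TFTTT
  F.F..
  TFTTT
  F.FT.
Step 2: 6 trees catch fire, 6 burn out
  TFTTT
  F.FTT
  .....
  F.FTT
  ...F.
Step 3: 4 trees catch fire, 6 burn out
  F.FTT
  ...FT
  .....
  ...FT
  .....
Step 4: 3 trees catch fire, 4 burn out
  ...FT
  ....F
  .....
  ....F
  .....
Step 5: 1 trees catch fire, 3 burn out
  ....F
  .....
  .....
  .....
  .....
Step 6: 0 trees catch fire, 1 burn out
  .....
  .....
  .....
  .....
  .....

.....
.....
.....
.....
.....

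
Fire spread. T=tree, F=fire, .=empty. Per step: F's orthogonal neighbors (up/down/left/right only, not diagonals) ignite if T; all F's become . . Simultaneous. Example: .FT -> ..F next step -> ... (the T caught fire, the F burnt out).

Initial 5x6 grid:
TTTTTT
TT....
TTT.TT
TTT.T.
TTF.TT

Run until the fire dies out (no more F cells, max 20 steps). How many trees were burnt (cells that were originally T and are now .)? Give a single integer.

Step 1: +2 fires, +1 burnt (F count now 2)
Step 2: +3 fires, +2 burnt (F count now 3)
Step 3: +2 fires, +3 burnt (F count now 2)
Step 4: +2 fires, +2 burnt (F count now 2)
Step 5: +2 fires, +2 burnt (F count now 2)
Step 6: +2 fires, +2 burnt (F count now 2)
Step 7: +1 fires, +2 burnt (F count now 1)
Step 8: +1 fires, +1 burnt (F count now 1)
Step 9: +1 fires, +1 burnt (F count now 1)
Step 10: +0 fires, +1 burnt (F count now 0)
Fire out after step 10
Initially T: 21, now '.': 25
Total burnt (originally-T cells now '.'): 16

Answer: 16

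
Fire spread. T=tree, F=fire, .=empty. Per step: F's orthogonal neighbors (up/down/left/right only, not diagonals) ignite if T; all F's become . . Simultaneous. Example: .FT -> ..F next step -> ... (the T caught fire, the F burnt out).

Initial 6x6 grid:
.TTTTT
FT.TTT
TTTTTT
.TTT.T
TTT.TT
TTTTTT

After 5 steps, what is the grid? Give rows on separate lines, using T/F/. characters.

Step 1: 2 trees catch fire, 1 burn out
  .TTTTT
  .F.TTT
  FTTTTT
  .TTT.T
  TTT.TT
  TTTTTT
Step 2: 2 trees catch fire, 2 burn out
  .FTTTT
  ...TTT
  .FTTTT
  .TTT.T
  TTT.TT
  TTTTTT
Step 3: 3 trees catch fire, 2 burn out
  ..FTTT
  ...TTT
  ..FTTT
  .FTT.T
  TTT.TT
  TTTTTT
Step 4: 4 trees catch fire, 3 burn out
  ...FTT
  ...TTT
  ...FTT
  ..FT.T
  TFT.TT
  TTTTTT
Step 5: 7 trees catch fire, 4 burn out
  ....FT
  ...FTT
  ....FT
  ...F.T
  F.F.TT
  TFTTTT

....FT
...FTT
....FT
...F.T
F.F.TT
TFTTTT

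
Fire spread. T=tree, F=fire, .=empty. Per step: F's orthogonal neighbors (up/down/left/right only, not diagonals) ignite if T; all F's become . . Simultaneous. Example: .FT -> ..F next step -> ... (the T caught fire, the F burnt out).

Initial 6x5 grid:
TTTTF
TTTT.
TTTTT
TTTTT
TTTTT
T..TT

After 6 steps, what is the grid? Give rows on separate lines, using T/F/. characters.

Step 1: 1 trees catch fire, 1 burn out
  TTTF.
  TTTT.
  TTTTT
  TTTTT
  TTTTT
  T..TT
Step 2: 2 trees catch fire, 1 burn out
  TTF..
  TTTF.
  TTTTT
  TTTTT
  TTTTT
  T..TT
Step 3: 3 trees catch fire, 2 burn out
  TF...
  TTF..
  TTTFT
  TTTTT
  TTTTT
  T..TT
Step 4: 5 trees catch fire, 3 burn out
  F....
  TF...
  TTF.F
  TTTFT
  TTTTT
  T..TT
Step 5: 5 trees catch fire, 5 burn out
  .....
  F....
  TF...
  TTF.F
  TTTFT
  T..TT
Step 6: 5 trees catch fire, 5 burn out
  .....
  .....
  F....
  TF...
  TTF.F
  T..FT

.....
.....
F....
TF...
TTF.F
T..FT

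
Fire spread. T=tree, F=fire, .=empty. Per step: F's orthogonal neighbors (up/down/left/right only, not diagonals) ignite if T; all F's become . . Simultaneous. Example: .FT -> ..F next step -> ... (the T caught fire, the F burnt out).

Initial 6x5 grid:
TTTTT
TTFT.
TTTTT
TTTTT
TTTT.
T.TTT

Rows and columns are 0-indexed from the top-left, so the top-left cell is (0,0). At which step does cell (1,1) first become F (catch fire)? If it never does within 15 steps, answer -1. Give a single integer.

Step 1: cell (1,1)='F' (+4 fires, +1 burnt)
  -> target ignites at step 1
Step 2: cell (1,1)='.' (+6 fires, +4 burnt)
Step 3: cell (1,1)='.' (+7 fires, +6 burnt)
Step 4: cell (1,1)='.' (+5 fires, +7 burnt)
Step 5: cell (1,1)='.' (+2 fires, +5 burnt)
Step 6: cell (1,1)='.' (+2 fires, +2 burnt)
Step 7: cell (1,1)='.' (+0 fires, +2 burnt)
  fire out at step 7

1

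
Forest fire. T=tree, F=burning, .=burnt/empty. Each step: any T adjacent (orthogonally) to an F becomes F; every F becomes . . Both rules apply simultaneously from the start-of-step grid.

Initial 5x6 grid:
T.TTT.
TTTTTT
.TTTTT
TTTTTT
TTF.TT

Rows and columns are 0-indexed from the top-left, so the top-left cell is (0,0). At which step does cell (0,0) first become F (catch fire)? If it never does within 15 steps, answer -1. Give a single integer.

Step 1: cell (0,0)='T' (+2 fires, +1 burnt)
Step 2: cell (0,0)='T' (+4 fires, +2 burnt)
Step 3: cell (0,0)='T' (+5 fires, +4 burnt)
Step 4: cell (0,0)='T' (+6 fires, +5 burnt)
Step 5: cell (0,0)='T' (+5 fires, +6 burnt)
Step 6: cell (0,0)='F' (+3 fires, +5 burnt)
  -> target ignites at step 6
Step 7: cell (0,0)='.' (+0 fires, +3 burnt)
  fire out at step 7

6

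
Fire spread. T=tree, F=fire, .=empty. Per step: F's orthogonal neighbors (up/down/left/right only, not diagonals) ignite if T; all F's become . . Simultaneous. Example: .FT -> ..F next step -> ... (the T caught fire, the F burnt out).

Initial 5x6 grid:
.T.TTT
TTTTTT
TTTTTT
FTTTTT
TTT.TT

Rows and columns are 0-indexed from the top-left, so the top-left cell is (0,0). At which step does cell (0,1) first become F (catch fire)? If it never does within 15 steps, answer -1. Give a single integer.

Step 1: cell (0,1)='T' (+3 fires, +1 burnt)
Step 2: cell (0,1)='T' (+4 fires, +3 burnt)
Step 3: cell (0,1)='T' (+4 fires, +4 burnt)
Step 4: cell (0,1)='F' (+4 fires, +4 burnt)
  -> target ignites at step 4
Step 5: cell (0,1)='.' (+4 fires, +4 burnt)
Step 6: cell (0,1)='.' (+4 fires, +4 burnt)
Step 7: cell (0,1)='.' (+2 fires, +4 burnt)
Step 8: cell (0,1)='.' (+1 fires, +2 burnt)
Step 9: cell (0,1)='.' (+0 fires, +1 burnt)
  fire out at step 9

4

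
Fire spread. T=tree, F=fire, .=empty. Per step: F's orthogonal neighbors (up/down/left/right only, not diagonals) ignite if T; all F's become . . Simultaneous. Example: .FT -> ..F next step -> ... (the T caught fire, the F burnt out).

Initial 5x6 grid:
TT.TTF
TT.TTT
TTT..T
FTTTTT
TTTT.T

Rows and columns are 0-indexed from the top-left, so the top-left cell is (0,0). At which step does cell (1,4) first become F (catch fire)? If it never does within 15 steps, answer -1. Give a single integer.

Step 1: cell (1,4)='T' (+5 fires, +2 burnt)
Step 2: cell (1,4)='F' (+7 fires, +5 burnt)
  -> target ignites at step 2
Step 3: cell (1,4)='.' (+7 fires, +7 burnt)
Step 4: cell (1,4)='.' (+4 fires, +7 burnt)
Step 5: cell (1,4)='.' (+0 fires, +4 burnt)
  fire out at step 5

2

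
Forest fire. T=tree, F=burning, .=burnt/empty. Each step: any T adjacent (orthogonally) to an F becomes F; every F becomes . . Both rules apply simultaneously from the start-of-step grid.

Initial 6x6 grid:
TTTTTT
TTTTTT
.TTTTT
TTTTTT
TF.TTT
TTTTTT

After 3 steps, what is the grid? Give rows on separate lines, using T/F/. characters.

Step 1: 3 trees catch fire, 1 burn out
  TTTTTT
  TTTTTT
  .TTTTT
  TFTTTT
  F..TTT
  TFTTTT
Step 2: 5 trees catch fire, 3 burn out
  TTTTTT
  TTTTTT
  .FTTTT
  F.FTTT
  ...TTT
  F.FTTT
Step 3: 4 trees catch fire, 5 burn out
  TTTTTT
  TFTTTT
  ..FTTT
  ...FTT
  ...TTT
  ...FTT

TTTTTT
TFTTTT
..FTTT
...FTT
...TTT
...FTT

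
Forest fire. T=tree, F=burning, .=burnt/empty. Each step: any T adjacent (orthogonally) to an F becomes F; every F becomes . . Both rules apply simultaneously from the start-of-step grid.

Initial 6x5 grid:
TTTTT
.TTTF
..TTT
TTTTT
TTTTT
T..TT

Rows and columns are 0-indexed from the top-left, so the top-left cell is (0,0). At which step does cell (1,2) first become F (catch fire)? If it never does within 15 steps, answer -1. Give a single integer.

Step 1: cell (1,2)='T' (+3 fires, +1 burnt)
Step 2: cell (1,2)='F' (+4 fires, +3 burnt)
  -> target ignites at step 2
Step 3: cell (1,2)='.' (+5 fires, +4 burnt)
Step 4: cell (1,2)='.' (+4 fires, +5 burnt)
Step 5: cell (1,2)='.' (+4 fires, +4 burnt)
Step 6: cell (1,2)='.' (+2 fires, +4 burnt)
Step 7: cell (1,2)='.' (+1 fires, +2 burnt)
Step 8: cell (1,2)='.' (+1 fires, +1 burnt)
Step 9: cell (1,2)='.' (+0 fires, +1 burnt)
  fire out at step 9

2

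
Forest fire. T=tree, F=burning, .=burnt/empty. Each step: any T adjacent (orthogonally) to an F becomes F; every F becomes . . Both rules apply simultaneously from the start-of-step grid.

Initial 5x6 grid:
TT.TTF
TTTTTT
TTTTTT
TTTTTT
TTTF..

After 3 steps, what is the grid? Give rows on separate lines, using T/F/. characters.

Step 1: 4 trees catch fire, 2 burn out
  TT.TF.
  TTTTTF
  TTTTTT
  TTTFTT
  TTF...
Step 2: 7 trees catch fire, 4 burn out
  TT.F..
  TTTTF.
  TTTFTF
  TTF.FT
  TF....
Step 3: 6 trees catch fire, 7 burn out
  TT....
  TTTF..
  TTF.F.
  TF...F
  F.....

TT....
TTTF..
TTF.F.
TF...F
F.....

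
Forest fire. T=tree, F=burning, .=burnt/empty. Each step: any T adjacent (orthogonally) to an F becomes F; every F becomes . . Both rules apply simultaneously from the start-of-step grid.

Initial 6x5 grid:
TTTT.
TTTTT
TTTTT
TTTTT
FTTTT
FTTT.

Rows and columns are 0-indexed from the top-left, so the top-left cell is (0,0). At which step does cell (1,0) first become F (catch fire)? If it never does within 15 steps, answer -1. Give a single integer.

Step 1: cell (1,0)='T' (+3 fires, +2 burnt)
Step 2: cell (1,0)='T' (+4 fires, +3 burnt)
Step 3: cell (1,0)='F' (+5 fires, +4 burnt)
  -> target ignites at step 3
Step 4: cell (1,0)='.' (+5 fires, +5 burnt)
Step 5: cell (1,0)='.' (+4 fires, +5 burnt)
Step 6: cell (1,0)='.' (+3 fires, +4 burnt)
Step 7: cell (1,0)='.' (+2 fires, +3 burnt)
Step 8: cell (1,0)='.' (+0 fires, +2 burnt)
  fire out at step 8

3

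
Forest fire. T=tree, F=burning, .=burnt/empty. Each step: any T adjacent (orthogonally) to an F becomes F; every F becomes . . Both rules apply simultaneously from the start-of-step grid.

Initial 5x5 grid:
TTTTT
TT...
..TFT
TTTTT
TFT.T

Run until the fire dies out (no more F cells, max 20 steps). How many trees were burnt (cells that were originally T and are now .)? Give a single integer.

Answer: 10

Derivation:
Step 1: +6 fires, +2 burnt (F count now 6)
Step 2: +3 fires, +6 burnt (F count now 3)
Step 3: +1 fires, +3 burnt (F count now 1)
Step 4: +0 fires, +1 burnt (F count now 0)
Fire out after step 4
Initially T: 17, now '.': 18
Total burnt (originally-T cells now '.'): 10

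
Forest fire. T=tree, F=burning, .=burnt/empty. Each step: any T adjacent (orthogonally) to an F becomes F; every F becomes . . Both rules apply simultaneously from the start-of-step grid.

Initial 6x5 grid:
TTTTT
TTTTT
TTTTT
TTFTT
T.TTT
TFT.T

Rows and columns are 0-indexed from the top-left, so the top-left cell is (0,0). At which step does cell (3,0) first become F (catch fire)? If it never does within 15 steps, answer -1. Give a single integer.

Step 1: cell (3,0)='T' (+6 fires, +2 burnt)
Step 2: cell (3,0)='F' (+7 fires, +6 burnt)
  -> target ignites at step 2
Step 3: cell (3,0)='.' (+6 fires, +7 burnt)
Step 4: cell (3,0)='.' (+5 fires, +6 burnt)
Step 5: cell (3,0)='.' (+2 fires, +5 burnt)
Step 6: cell (3,0)='.' (+0 fires, +2 burnt)
  fire out at step 6

2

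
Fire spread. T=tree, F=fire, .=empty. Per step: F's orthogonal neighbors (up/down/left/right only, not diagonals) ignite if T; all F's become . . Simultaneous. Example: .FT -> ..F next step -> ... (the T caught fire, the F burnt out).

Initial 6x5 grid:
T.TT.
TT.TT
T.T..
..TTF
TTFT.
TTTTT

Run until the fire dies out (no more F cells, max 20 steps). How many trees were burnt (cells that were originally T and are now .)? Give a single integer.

Answer: 11

Derivation:
Step 1: +5 fires, +2 burnt (F count now 5)
Step 2: +4 fires, +5 burnt (F count now 4)
Step 3: +2 fires, +4 burnt (F count now 2)
Step 4: +0 fires, +2 burnt (F count now 0)
Fire out after step 4
Initially T: 19, now '.': 22
Total burnt (originally-T cells now '.'): 11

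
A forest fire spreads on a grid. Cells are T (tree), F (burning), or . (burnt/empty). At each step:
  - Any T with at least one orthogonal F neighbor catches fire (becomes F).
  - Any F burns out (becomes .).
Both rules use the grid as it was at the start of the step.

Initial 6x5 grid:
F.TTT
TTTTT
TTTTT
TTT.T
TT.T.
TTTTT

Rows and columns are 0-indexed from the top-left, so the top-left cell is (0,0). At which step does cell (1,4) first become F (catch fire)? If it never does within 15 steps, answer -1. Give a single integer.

Step 1: cell (1,4)='T' (+1 fires, +1 burnt)
Step 2: cell (1,4)='T' (+2 fires, +1 burnt)
Step 3: cell (1,4)='T' (+3 fires, +2 burnt)
Step 4: cell (1,4)='T' (+5 fires, +3 burnt)
Step 5: cell (1,4)='F' (+6 fires, +5 burnt)
  -> target ignites at step 5
Step 6: cell (1,4)='.' (+3 fires, +6 burnt)
Step 7: cell (1,4)='.' (+2 fires, +3 burnt)
Step 8: cell (1,4)='.' (+1 fires, +2 burnt)
Step 9: cell (1,4)='.' (+2 fires, +1 burnt)
Step 10: cell (1,4)='.' (+0 fires, +2 burnt)
  fire out at step 10

5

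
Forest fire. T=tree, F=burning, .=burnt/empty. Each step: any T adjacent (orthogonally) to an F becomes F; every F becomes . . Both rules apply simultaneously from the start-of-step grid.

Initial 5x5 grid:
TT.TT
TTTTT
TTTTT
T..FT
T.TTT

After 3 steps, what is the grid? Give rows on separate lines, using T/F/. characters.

Step 1: 3 trees catch fire, 1 burn out
  TT.TT
  TTTTT
  TTTFT
  T...F
  T.TFT
Step 2: 5 trees catch fire, 3 burn out
  TT.TT
  TTTFT
  TTF.F
  T....
  T.F.F
Step 3: 4 trees catch fire, 5 burn out
  TT.FT
  TTF.F
  TF...
  T....
  T....

TT.FT
TTF.F
TF...
T....
T....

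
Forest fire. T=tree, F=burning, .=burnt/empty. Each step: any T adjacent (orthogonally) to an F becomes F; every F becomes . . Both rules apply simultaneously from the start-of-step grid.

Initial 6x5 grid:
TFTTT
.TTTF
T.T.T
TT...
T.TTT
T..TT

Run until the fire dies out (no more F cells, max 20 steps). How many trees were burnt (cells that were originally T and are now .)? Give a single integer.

Answer: 9

Derivation:
Step 1: +6 fires, +2 burnt (F count now 6)
Step 2: +2 fires, +6 burnt (F count now 2)
Step 3: +1 fires, +2 burnt (F count now 1)
Step 4: +0 fires, +1 burnt (F count now 0)
Fire out after step 4
Initially T: 19, now '.': 20
Total burnt (originally-T cells now '.'): 9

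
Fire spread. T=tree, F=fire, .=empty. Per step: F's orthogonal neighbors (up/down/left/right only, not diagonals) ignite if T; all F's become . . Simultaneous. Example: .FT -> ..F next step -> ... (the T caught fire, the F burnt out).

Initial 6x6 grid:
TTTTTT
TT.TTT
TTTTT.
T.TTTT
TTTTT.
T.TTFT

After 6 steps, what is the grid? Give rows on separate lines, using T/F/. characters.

Step 1: 3 trees catch fire, 1 burn out
  TTTTTT
  TT.TTT
  TTTTT.
  T.TTTT
  TTTTF.
  T.TF.F
Step 2: 3 trees catch fire, 3 burn out
  TTTTTT
  TT.TTT
  TTTTT.
  T.TTFT
  TTTF..
  T.F...
Step 3: 4 trees catch fire, 3 burn out
  TTTTTT
  TT.TTT
  TTTTF.
  T.TF.F
  TTF...
  T.....
Step 4: 4 trees catch fire, 4 burn out
  TTTTTT
  TT.TFT
  TTTF..
  T.F...
  TF....
  T.....
Step 5: 5 trees catch fire, 4 burn out
  TTTTFT
  TT.F.F
  TTF...
  T.....
  F.....
  T.....
Step 6: 5 trees catch fire, 5 burn out
  TTTF.F
  TT....
  TF....
  F.....
  ......
  F.....

TTTF.F
TT....
TF....
F.....
......
F.....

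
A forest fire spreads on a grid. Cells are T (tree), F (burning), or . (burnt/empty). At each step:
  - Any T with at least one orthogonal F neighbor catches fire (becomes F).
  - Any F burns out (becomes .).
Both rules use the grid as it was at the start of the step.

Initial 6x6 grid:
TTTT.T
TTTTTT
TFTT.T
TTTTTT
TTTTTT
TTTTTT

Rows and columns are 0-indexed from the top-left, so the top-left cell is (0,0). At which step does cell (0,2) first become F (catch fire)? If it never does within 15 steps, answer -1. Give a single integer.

Step 1: cell (0,2)='T' (+4 fires, +1 burnt)
Step 2: cell (0,2)='T' (+7 fires, +4 burnt)
Step 3: cell (0,2)='F' (+7 fires, +7 burnt)
  -> target ignites at step 3
Step 4: cell (0,2)='.' (+6 fires, +7 burnt)
Step 5: cell (0,2)='.' (+4 fires, +6 burnt)
Step 6: cell (0,2)='.' (+4 fires, +4 burnt)
Step 7: cell (0,2)='.' (+1 fires, +4 burnt)
Step 8: cell (0,2)='.' (+0 fires, +1 burnt)
  fire out at step 8

3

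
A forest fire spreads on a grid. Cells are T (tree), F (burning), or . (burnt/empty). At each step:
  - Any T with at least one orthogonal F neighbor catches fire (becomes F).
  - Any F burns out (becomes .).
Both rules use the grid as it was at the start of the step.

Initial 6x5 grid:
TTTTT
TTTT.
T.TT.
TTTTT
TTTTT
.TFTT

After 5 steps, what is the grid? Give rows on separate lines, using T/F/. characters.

Step 1: 3 trees catch fire, 1 burn out
  TTTTT
  TTTT.
  T.TT.
  TTTTT
  TTFTT
  .F.FT
Step 2: 4 trees catch fire, 3 burn out
  TTTTT
  TTTT.
  T.TT.
  TTFTT
  TF.FT
  ....F
Step 3: 5 trees catch fire, 4 burn out
  TTTTT
  TTTT.
  T.FT.
  TF.FT
  F...F
  .....
Step 4: 4 trees catch fire, 5 burn out
  TTTTT
  TTFT.
  T..F.
  F...F
  .....
  .....
Step 5: 4 trees catch fire, 4 burn out
  TTFTT
  TF.F.
  F....
  .....
  .....
  .....

TTFTT
TF.F.
F....
.....
.....
.....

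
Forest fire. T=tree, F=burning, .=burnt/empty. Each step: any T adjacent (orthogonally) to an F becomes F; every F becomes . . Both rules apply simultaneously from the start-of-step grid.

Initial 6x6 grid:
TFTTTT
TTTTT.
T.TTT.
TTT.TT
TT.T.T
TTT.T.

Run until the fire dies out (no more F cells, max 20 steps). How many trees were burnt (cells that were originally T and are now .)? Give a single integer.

Answer: 25

Derivation:
Step 1: +3 fires, +1 burnt (F count now 3)
Step 2: +3 fires, +3 burnt (F count now 3)
Step 3: +4 fires, +3 burnt (F count now 4)
Step 4: +5 fires, +4 burnt (F count now 5)
Step 5: +3 fires, +5 burnt (F count now 3)
Step 6: +3 fires, +3 burnt (F count now 3)
Step 7: +2 fires, +3 burnt (F count now 2)
Step 8: +2 fires, +2 burnt (F count now 2)
Step 9: +0 fires, +2 burnt (F count now 0)
Fire out after step 9
Initially T: 27, now '.': 34
Total burnt (originally-T cells now '.'): 25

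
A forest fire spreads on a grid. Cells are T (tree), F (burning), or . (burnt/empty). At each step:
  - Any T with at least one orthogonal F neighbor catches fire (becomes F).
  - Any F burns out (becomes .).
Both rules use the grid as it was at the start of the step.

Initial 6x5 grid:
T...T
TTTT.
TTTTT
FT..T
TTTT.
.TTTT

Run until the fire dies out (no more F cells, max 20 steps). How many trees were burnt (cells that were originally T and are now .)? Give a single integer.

Answer: 20

Derivation:
Step 1: +3 fires, +1 burnt (F count now 3)
Step 2: +3 fires, +3 burnt (F count now 3)
Step 3: +5 fires, +3 burnt (F count now 5)
Step 4: +4 fires, +5 burnt (F count now 4)
Step 5: +3 fires, +4 burnt (F count now 3)
Step 6: +2 fires, +3 burnt (F count now 2)
Step 7: +0 fires, +2 burnt (F count now 0)
Fire out after step 7
Initially T: 21, now '.': 29
Total burnt (originally-T cells now '.'): 20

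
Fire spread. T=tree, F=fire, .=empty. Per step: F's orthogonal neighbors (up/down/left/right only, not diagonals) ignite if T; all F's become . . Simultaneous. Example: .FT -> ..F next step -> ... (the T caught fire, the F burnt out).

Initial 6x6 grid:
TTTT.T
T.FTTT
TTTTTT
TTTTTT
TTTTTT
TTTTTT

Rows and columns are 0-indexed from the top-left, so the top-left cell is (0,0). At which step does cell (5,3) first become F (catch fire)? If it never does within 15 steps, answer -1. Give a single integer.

Step 1: cell (5,3)='T' (+3 fires, +1 burnt)
Step 2: cell (5,3)='T' (+6 fires, +3 burnt)
Step 3: cell (5,3)='T' (+7 fires, +6 burnt)
Step 4: cell (5,3)='T' (+8 fires, +7 burnt)
Step 5: cell (5,3)='F' (+5 fires, +8 burnt)
  -> target ignites at step 5
Step 6: cell (5,3)='.' (+3 fires, +5 burnt)
Step 7: cell (5,3)='.' (+1 fires, +3 burnt)
Step 8: cell (5,3)='.' (+0 fires, +1 burnt)
  fire out at step 8

5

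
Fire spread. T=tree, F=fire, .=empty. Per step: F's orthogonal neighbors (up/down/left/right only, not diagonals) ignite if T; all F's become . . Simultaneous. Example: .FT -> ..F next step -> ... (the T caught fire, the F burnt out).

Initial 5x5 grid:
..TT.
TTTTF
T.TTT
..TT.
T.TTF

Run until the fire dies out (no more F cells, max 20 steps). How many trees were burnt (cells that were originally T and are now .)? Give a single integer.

Step 1: +3 fires, +2 burnt (F count now 3)
Step 2: +5 fires, +3 burnt (F count now 5)
Step 3: +4 fires, +5 burnt (F count now 4)
Step 4: +1 fires, +4 burnt (F count now 1)
Step 5: +1 fires, +1 burnt (F count now 1)
Step 6: +0 fires, +1 burnt (F count now 0)
Fire out after step 6
Initially T: 15, now '.': 24
Total burnt (originally-T cells now '.'): 14

Answer: 14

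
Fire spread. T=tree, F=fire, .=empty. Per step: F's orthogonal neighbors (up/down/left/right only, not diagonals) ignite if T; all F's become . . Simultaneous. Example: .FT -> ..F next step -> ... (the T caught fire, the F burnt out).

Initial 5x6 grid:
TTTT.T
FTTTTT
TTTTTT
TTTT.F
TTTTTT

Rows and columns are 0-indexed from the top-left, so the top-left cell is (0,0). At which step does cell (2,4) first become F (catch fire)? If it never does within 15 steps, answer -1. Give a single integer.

Step 1: cell (2,4)='T' (+5 fires, +2 burnt)
Step 2: cell (2,4)='F' (+7 fires, +5 burnt)
  -> target ignites at step 2
Step 3: cell (2,4)='.' (+9 fires, +7 burnt)
Step 4: cell (2,4)='.' (+5 fires, +9 burnt)
Step 5: cell (2,4)='.' (+0 fires, +5 burnt)
  fire out at step 5

2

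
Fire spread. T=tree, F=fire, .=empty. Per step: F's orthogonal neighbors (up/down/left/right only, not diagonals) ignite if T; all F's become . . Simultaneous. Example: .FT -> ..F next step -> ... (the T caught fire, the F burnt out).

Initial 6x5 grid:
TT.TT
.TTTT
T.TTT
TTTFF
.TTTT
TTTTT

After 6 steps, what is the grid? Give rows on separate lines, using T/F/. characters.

Step 1: 5 trees catch fire, 2 burn out
  TT.TT
  .TTTT
  T.TFF
  TTF..
  .TTFF
  TTTTT
Step 2: 7 trees catch fire, 5 burn out
  TT.TT
  .TTFF
  T.F..
  TF...
  .TF..
  TTTFF
Step 3: 6 trees catch fire, 7 burn out
  TT.FF
  .TF..
  T....
  F....
  .F...
  TTF..
Step 4: 3 trees catch fire, 6 burn out
  TT...
  .F...
  F....
  .....
  .....
  TF...
Step 5: 2 trees catch fire, 3 burn out
  TF...
  .....
  .....
  .....
  .....
  F....
Step 6: 1 trees catch fire, 2 burn out
  F....
  .....
  .....
  .....
  .....
  .....

F....
.....
.....
.....
.....
.....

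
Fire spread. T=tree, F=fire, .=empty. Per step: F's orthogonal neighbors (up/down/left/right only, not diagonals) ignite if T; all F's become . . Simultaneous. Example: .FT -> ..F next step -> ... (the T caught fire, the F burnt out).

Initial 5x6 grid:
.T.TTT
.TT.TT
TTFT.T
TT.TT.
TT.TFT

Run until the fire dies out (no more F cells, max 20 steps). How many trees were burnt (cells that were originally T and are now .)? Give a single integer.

Answer: 14

Derivation:
Step 1: +6 fires, +2 burnt (F count now 6)
Step 2: +4 fires, +6 burnt (F count now 4)
Step 3: +3 fires, +4 burnt (F count now 3)
Step 4: +1 fires, +3 burnt (F count now 1)
Step 5: +0 fires, +1 burnt (F count now 0)
Fire out after step 5
Initially T: 20, now '.': 24
Total burnt (originally-T cells now '.'): 14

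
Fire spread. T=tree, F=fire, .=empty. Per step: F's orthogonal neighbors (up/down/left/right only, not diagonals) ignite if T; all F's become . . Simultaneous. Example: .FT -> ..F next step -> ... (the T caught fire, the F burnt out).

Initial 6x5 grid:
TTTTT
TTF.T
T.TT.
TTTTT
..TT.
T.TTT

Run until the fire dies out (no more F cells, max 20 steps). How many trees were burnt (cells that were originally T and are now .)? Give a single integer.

Step 1: +3 fires, +1 burnt (F count now 3)
Step 2: +5 fires, +3 burnt (F count now 5)
Step 3: +6 fires, +5 burnt (F count now 6)
Step 4: +5 fires, +6 burnt (F count now 5)
Step 5: +1 fires, +5 burnt (F count now 1)
Step 6: +1 fires, +1 burnt (F count now 1)
Step 7: +0 fires, +1 burnt (F count now 0)
Fire out after step 7
Initially T: 22, now '.': 29
Total burnt (originally-T cells now '.'): 21

Answer: 21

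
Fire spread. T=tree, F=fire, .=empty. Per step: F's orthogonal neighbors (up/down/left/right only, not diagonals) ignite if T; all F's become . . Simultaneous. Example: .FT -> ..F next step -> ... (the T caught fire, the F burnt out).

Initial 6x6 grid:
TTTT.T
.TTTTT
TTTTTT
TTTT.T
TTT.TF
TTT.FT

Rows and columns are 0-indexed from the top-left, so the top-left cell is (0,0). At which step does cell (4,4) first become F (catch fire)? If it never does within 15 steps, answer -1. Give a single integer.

Step 1: cell (4,4)='F' (+3 fires, +2 burnt)
  -> target ignites at step 1
Step 2: cell (4,4)='.' (+1 fires, +3 burnt)
Step 3: cell (4,4)='.' (+2 fires, +1 burnt)
Step 4: cell (4,4)='.' (+3 fires, +2 burnt)
Step 5: cell (4,4)='.' (+3 fires, +3 burnt)
Step 6: cell (4,4)='.' (+4 fires, +3 burnt)
Step 7: cell (4,4)='.' (+5 fires, +4 burnt)
Step 8: cell (4,4)='.' (+4 fires, +5 burnt)
Step 9: cell (4,4)='.' (+3 fires, +4 burnt)
Step 10: cell (4,4)='.' (+1 fires, +3 burnt)
Step 11: cell (4,4)='.' (+0 fires, +1 burnt)
  fire out at step 11

1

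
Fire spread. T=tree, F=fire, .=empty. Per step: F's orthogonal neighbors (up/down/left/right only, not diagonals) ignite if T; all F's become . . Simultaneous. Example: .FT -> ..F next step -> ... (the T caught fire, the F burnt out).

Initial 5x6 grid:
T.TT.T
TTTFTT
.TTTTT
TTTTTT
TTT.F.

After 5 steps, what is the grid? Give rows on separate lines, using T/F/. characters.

Step 1: 5 trees catch fire, 2 burn out
  T.TF.T
  TTF.FT
  .TTFTT
  TTTTFT
  TTT...
Step 2: 7 trees catch fire, 5 burn out
  T.F..T
  TF...F
  .TF.FT
  TTTF.F
  TTT...
Step 3: 5 trees catch fire, 7 burn out
  T....F
  F.....
  .F...F
  TTF...
  TTT...
Step 4: 3 trees catch fire, 5 burn out
  F.....
  ......
  ......
  TF....
  TTF...
Step 5: 2 trees catch fire, 3 burn out
  ......
  ......
  ......
  F.....
  TF....

......
......
......
F.....
TF....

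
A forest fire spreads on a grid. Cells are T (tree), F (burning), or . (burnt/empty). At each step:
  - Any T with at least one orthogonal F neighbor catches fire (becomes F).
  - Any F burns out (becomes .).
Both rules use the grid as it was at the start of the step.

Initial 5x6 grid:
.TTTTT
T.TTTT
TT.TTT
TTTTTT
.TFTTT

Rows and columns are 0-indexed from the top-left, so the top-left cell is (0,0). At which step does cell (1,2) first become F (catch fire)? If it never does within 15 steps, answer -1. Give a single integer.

Step 1: cell (1,2)='T' (+3 fires, +1 burnt)
Step 2: cell (1,2)='T' (+3 fires, +3 burnt)
Step 3: cell (1,2)='T' (+5 fires, +3 burnt)
Step 4: cell (1,2)='T' (+4 fires, +5 burnt)
Step 5: cell (1,2)='F' (+5 fires, +4 burnt)
  -> target ignites at step 5
Step 6: cell (1,2)='.' (+3 fires, +5 burnt)
Step 7: cell (1,2)='.' (+2 fires, +3 burnt)
Step 8: cell (1,2)='.' (+0 fires, +2 burnt)
  fire out at step 8

5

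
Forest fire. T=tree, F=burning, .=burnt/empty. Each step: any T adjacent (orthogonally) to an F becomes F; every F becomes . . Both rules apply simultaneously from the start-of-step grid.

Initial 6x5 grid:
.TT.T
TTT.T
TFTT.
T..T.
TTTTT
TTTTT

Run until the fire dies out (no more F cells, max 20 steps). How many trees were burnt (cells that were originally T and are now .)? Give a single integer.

Step 1: +3 fires, +1 burnt (F count now 3)
Step 2: +5 fires, +3 burnt (F count now 5)
Step 3: +3 fires, +5 burnt (F count now 3)
Step 4: +3 fires, +3 burnt (F count now 3)
Step 5: +4 fires, +3 burnt (F count now 4)
Step 6: +2 fires, +4 burnt (F count now 2)
Step 7: +0 fires, +2 burnt (F count now 0)
Fire out after step 7
Initially T: 22, now '.': 28
Total burnt (originally-T cells now '.'): 20

Answer: 20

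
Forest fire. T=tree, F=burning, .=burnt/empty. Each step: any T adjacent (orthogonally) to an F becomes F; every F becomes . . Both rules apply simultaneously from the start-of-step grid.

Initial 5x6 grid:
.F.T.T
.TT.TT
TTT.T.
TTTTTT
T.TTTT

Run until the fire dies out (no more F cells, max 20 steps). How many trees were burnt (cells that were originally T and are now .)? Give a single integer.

Answer: 20

Derivation:
Step 1: +1 fires, +1 burnt (F count now 1)
Step 2: +2 fires, +1 burnt (F count now 2)
Step 3: +3 fires, +2 burnt (F count now 3)
Step 4: +2 fires, +3 burnt (F count now 2)
Step 5: +3 fires, +2 burnt (F count now 3)
Step 6: +2 fires, +3 burnt (F count now 2)
Step 7: +3 fires, +2 burnt (F count now 3)
Step 8: +2 fires, +3 burnt (F count now 2)
Step 9: +1 fires, +2 burnt (F count now 1)
Step 10: +1 fires, +1 burnt (F count now 1)
Step 11: +0 fires, +1 burnt (F count now 0)
Fire out after step 11
Initially T: 21, now '.': 29
Total burnt (originally-T cells now '.'): 20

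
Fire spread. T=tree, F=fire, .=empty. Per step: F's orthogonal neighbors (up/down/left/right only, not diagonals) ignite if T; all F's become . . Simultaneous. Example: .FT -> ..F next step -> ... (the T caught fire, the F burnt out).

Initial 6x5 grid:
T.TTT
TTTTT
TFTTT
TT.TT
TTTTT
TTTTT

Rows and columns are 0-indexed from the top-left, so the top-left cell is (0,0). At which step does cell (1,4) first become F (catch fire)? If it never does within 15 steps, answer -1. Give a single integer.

Step 1: cell (1,4)='T' (+4 fires, +1 burnt)
Step 2: cell (1,4)='T' (+5 fires, +4 burnt)
Step 3: cell (1,4)='T' (+8 fires, +5 burnt)
Step 4: cell (1,4)='F' (+6 fires, +8 burnt)
  -> target ignites at step 4
Step 5: cell (1,4)='.' (+3 fires, +6 burnt)
Step 6: cell (1,4)='.' (+1 fires, +3 burnt)
Step 7: cell (1,4)='.' (+0 fires, +1 burnt)
  fire out at step 7

4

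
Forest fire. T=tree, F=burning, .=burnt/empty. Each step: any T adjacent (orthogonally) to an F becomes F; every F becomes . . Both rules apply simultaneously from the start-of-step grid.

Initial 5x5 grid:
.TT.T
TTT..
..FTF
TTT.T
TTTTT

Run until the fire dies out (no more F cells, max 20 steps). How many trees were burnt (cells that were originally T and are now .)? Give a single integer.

Answer: 15

Derivation:
Step 1: +4 fires, +2 burnt (F count now 4)
Step 2: +5 fires, +4 burnt (F count now 5)
Step 3: +5 fires, +5 burnt (F count now 5)
Step 4: +1 fires, +5 burnt (F count now 1)
Step 5: +0 fires, +1 burnt (F count now 0)
Fire out after step 5
Initially T: 16, now '.': 24
Total burnt (originally-T cells now '.'): 15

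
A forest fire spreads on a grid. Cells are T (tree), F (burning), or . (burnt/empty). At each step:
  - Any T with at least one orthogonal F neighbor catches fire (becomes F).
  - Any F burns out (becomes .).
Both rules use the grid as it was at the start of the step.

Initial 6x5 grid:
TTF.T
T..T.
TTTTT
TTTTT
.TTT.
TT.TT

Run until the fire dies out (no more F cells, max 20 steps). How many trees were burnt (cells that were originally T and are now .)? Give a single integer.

Step 1: +1 fires, +1 burnt (F count now 1)
Step 2: +1 fires, +1 burnt (F count now 1)
Step 3: +1 fires, +1 burnt (F count now 1)
Step 4: +1 fires, +1 burnt (F count now 1)
Step 5: +2 fires, +1 burnt (F count now 2)
Step 6: +2 fires, +2 burnt (F count now 2)
Step 7: +3 fires, +2 burnt (F count now 3)
Step 8: +5 fires, +3 burnt (F count now 5)
Step 9: +3 fires, +5 burnt (F count now 3)
Step 10: +1 fires, +3 burnt (F count now 1)
Step 11: +1 fires, +1 burnt (F count now 1)
Step 12: +0 fires, +1 burnt (F count now 0)
Fire out after step 12
Initially T: 22, now '.': 29
Total burnt (originally-T cells now '.'): 21

Answer: 21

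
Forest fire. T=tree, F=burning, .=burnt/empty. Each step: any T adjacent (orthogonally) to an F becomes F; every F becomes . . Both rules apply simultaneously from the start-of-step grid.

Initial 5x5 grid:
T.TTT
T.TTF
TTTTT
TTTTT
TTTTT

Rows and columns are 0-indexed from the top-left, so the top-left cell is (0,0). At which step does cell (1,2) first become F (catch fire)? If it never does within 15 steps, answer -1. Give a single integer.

Step 1: cell (1,2)='T' (+3 fires, +1 burnt)
Step 2: cell (1,2)='F' (+4 fires, +3 burnt)
  -> target ignites at step 2
Step 3: cell (1,2)='.' (+4 fires, +4 burnt)
Step 4: cell (1,2)='.' (+3 fires, +4 burnt)
Step 5: cell (1,2)='.' (+3 fires, +3 burnt)
Step 6: cell (1,2)='.' (+3 fires, +3 burnt)
Step 7: cell (1,2)='.' (+2 fires, +3 burnt)
Step 8: cell (1,2)='.' (+0 fires, +2 burnt)
  fire out at step 8

2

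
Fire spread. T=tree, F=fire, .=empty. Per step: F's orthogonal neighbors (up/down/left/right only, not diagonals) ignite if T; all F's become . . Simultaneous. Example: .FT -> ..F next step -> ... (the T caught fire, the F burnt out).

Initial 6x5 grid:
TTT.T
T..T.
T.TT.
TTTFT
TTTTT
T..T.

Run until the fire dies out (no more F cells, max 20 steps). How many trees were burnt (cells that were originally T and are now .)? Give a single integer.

Step 1: +4 fires, +1 burnt (F count now 4)
Step 2: +6 fires, +4 burnt (F count now 6)
Step 3: +2 fires, +6 burnt (F count now 2)
Step 4: +2 fires, +2 burnt (F count now 2)
Step 5: +2 fires, +2 burnt (F count now 2)
Step 6: +1 fires, +2 burnt (F count now 1)
Step 7: +1 fires, +1 burnt (F count now 1)
Step 8: +1 fires, +1 burnt (F count now 1)
Step 9: +0 fires, +1 burnt (F count now 0)
Fire out after step 9
Initially T: 20, now '.': 29
Total burnt (originally-T cells now '.'): 19

Answer: 19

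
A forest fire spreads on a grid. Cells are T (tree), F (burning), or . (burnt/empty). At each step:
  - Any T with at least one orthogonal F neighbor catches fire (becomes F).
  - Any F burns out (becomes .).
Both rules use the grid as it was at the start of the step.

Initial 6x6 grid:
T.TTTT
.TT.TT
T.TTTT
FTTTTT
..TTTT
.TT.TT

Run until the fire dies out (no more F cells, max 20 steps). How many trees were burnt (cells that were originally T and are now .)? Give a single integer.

Answer: 26

Derivation:
Step 1: +2 fires, +1 burnt (F count now 2)
Step 2: +1 fires, +2 burnt (F count now 1)
Step 3: +3 fires, +1 burnt (F count now 3)
Step 4: +5 fires, +3 burnt (F count now 5)
Step 5: +6 fires, +5 burnt (F count now 6)
Step 6: +5 fires, +6 burnt (F count now 5)
Step 7: +3 fires, +5 burnt (F count now 3)
Step 8: +1 fires, +3 burnt (F count now 1)
Step 9: +0 fires, +1 burnt (F count now 0)
Fire out after step 9
Initially T: 27, now '.': 35
Total burnt (originally-T cells now '.'): 26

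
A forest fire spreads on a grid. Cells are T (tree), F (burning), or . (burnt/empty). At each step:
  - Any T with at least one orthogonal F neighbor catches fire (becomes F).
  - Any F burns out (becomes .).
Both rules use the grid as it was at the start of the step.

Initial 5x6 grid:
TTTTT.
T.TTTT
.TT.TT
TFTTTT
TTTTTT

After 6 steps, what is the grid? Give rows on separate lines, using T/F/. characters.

Step 1: 4 trees catch fire, 1 burn out
  TTTTT.
  T.TTTT
  .FT.TT
  F.FTTT
  TFTTTT
Step 2: 4 trees catch fire, 4 burn out
  TTTTT.
  T.TTTT
  ..F.TT
  ...FTT
  F.FTTT
Step 3: 3 trees catch fire, 4 burn out
  TTTTT.
  T.FTTT
  ....TT
  ....FT
  ...FTT
Step 4: 5 trees catch fire, 3 burn out
  TTFTT.
  T..FTT
  ....FT
  .....F
  ....FT
Step 5: 5 trees catch fire, 5 burn out
  TF.FT.
  T...FT
  .....F
  ......
  .....F
Step 6: 3 trees catch fire, 5 burn out
  F...F.
  T....F
  ......
  ......
  ......

F...F.
T....F
......
......
......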